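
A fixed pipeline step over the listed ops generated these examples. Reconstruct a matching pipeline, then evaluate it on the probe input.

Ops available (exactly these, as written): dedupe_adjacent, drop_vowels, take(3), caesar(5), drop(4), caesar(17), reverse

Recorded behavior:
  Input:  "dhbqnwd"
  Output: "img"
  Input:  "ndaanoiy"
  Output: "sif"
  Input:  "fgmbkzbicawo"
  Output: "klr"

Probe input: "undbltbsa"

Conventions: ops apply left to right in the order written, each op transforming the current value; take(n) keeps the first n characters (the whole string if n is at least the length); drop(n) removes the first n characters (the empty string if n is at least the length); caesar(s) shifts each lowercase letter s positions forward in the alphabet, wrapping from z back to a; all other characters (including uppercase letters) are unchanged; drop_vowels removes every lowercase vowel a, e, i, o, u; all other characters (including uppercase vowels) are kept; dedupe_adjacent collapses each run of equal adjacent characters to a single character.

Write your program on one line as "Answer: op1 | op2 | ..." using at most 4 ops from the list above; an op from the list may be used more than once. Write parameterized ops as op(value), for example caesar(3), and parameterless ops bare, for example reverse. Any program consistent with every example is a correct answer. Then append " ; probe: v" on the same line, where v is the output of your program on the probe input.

dedupe_adjacent | take(3) | caesar(5) ; probe: "zsi"

Check, running the answer program on each example:
  "dhbqnwd" -> "dhbqnwd" -> "dhb" -> "img"
  "ndaanoiy" -> "ndanoiy" -> "nda" -> "sif"
  "fgmbkzbicawo" -> "fgmbkzbicawo" -> "fgm" -> "klr"
  probe: "undbltbsa" -> "undbltbsa" -> "und" -> "zsi"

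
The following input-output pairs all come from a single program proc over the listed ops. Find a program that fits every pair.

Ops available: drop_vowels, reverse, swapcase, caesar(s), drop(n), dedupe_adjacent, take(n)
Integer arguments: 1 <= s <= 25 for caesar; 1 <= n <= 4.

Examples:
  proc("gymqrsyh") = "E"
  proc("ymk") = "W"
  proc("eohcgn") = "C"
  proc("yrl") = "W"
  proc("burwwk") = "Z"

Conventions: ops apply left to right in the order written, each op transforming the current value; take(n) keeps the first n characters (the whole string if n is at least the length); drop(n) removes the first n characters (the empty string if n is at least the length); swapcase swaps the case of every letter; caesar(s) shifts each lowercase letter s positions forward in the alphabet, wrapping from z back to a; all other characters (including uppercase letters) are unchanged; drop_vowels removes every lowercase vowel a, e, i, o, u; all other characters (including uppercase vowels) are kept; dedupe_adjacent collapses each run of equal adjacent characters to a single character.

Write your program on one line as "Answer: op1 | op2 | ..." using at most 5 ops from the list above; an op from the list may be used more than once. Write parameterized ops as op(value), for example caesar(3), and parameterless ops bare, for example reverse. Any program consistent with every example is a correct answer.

dedupe_adjacent | caesar(24) | swapcase | take(1)

Check, running the answer program on each example:
  "gymqrsyh" -> "gymqrsyh" -> "ewkopqwf" -> "EWKOPQWF" -> "E"
  "ymk" -> "ymk" -> "wki" -> "WKI" -> "W"
  "eohcgn" -> "eohcgn" -> "cmfael" -> "CMFAEL" -> "C"
  "yrl" -> "yrl" -> "wpj" -> "WPJ" -> "W"
  "burwwk" -> "burwk" -> "zspui" -> "ZSPUI" -> "Z"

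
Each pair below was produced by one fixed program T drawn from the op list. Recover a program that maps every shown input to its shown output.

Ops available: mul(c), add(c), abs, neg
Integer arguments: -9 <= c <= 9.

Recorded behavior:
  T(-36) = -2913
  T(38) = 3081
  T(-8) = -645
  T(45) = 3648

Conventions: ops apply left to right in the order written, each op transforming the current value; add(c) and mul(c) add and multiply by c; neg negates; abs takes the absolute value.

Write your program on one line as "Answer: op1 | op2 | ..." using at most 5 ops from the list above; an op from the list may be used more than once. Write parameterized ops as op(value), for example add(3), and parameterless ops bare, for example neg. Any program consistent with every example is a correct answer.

neg | mul(-9) | mul(-9) | add(-3) | neg

Check, running the answer program on each example:
  -36 -> 36 -> -324 -> 2916 -> 2913 -> -2913
  38 -> -38 -> 342 -> -3078 -> -3081 -> 3081
  -8 -> 8 -> -72 -> 648 -> 645 -> -645
  45 -> -45 -> 405 -> -3645 -> -3648 -> 3648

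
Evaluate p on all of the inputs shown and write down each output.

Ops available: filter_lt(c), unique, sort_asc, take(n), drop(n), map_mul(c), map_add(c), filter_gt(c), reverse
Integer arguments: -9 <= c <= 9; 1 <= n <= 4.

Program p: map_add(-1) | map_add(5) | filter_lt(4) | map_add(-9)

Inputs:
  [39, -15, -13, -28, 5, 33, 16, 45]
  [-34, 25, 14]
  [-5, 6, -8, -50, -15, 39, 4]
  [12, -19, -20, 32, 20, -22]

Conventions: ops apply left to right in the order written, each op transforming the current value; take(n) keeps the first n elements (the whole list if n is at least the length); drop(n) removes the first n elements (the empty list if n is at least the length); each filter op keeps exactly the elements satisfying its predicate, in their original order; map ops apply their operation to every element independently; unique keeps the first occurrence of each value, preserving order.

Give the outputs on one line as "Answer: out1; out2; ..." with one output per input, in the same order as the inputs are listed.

[-20, -18, -33]; [-39]; [-10, -13, -55, -20]; [-24, -25, -27]

Execution, op by op:
  [39, -15, -13, -28, 5, 33, 16, 45] -> [38, -16, -14, -29, 4, 32, 15, 44] -> [43, -11, -9, -24, 9, 37, 20, 49] -> [-11, -9, -24] -> [-20, -18, -33]
  [-34, 25, 14] -> [-35, 24, 13] -> [-30, 29, 18] -> [-30] -> [-39]
  [-5, 6, -8, -50, -15, 39, 4] -> [-6, 5, -9, -51, -16, 38, 3] -> [-1, 10, -4, -46, -11, 43, 8] -> [-1, -4, -46, -11] -> [-10, -13, -55, -20]
  [12, -19, -20, 32, 20, -22] -> [11, -20, -21, 31, 19, -23] -> [16, -15, -16, 36, 24, -18] -> [-15, -16, -18] -> [-24, -25, -27]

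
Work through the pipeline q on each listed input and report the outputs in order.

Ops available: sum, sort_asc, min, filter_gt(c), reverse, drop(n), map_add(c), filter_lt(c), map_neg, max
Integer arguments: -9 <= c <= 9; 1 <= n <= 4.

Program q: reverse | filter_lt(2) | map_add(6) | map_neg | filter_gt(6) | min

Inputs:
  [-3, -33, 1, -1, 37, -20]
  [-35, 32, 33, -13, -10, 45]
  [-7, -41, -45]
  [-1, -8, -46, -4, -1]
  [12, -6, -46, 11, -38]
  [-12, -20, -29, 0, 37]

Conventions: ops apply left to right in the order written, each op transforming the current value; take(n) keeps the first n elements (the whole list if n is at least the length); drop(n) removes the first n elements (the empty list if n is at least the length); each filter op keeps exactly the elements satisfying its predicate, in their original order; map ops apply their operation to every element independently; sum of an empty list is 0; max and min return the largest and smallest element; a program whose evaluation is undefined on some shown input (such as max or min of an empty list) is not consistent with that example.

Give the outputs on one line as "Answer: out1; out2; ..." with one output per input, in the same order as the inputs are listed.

Execution, op by op:
  [-3, -33, 1, -1, 37, -20] -> [-20, 37, -1, 1, -33, -3] -> [-20, -1, 1, -33, -3] -> [-14, 5, 7, -27, 3] -> [14, -5, -7, 27, -3] -> [14, 27] -> 14
  [-35, 32, 33, -13, -10, 45] -> [45, -10, -13, 33, 32, -35] -> [-10, -13, -35] -> [-4, -7, -29] -> [4, 7, 29] -> [7, 29] -> 7
  [-7, -41, -45] -> [-45, -41, -7] -> [-45, -41, -7] -> [-39, -35, -1] -> [39, 35, 1] -> [39, 35] -> 35
  [-1, -8, -46, -4, -1] -> [-1, -4, -46, -8, -1] -> [-1, -4, -46, -8, -1] -> [5, 2, -40, -2, 5] -> [-5, -2, 40, 2, -5] -> [40] -> 40
  [12, -6, -46, 11, -38] -> [-38, 11, -46, -6, 12] -> [-38, -46, -6] -> [-32, -40, 0] -> [32, 40, 0] -> [32, 40] -> 32
  [-12, -20, -29, 0, 37] -> [37, 0, -29, -20, -12] -> [0, -29, -20, -12] -> [6, -23, -14, -6] -> [-6, 23, 14, 6] -> [23, 14] -> 14

14; 7; 35; 40; 32; 14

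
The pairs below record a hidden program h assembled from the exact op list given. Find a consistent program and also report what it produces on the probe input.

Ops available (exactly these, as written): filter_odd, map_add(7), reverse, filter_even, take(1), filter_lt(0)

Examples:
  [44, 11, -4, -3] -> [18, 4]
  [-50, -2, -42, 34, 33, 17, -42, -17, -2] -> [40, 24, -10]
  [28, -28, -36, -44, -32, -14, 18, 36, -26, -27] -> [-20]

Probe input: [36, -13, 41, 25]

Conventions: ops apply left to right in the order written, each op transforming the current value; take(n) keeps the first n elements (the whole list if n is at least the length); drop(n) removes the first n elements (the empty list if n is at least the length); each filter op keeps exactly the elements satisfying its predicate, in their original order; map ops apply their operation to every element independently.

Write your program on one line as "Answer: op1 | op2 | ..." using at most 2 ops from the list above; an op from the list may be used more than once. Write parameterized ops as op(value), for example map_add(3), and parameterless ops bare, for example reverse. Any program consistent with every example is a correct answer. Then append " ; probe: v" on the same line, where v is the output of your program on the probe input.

map_add(7) | filter_even ; probe: [-6, 48, 32]

Check, running the answer program on each example:
  [44, 11, -4, -3] -> [51, 18, 3, 4] -> [18, 4]
  [-50, -2, -42, 34, 33, 17, -42, -17, -2] -> [-43, 5, -35, 41, 40, 24, -35, -10, 5] -> [40, 24, -10]
  [28, -28, -36, -44, -32, -14, 18, 36, -26, -27] -> [35, -21, -29, -37, -25, -7, 25, 43, -19, -20] -> [-20]
  probe: [36, -13, 41, 25] -> [43, -6, 48, 32] -> [-6, 48, 32]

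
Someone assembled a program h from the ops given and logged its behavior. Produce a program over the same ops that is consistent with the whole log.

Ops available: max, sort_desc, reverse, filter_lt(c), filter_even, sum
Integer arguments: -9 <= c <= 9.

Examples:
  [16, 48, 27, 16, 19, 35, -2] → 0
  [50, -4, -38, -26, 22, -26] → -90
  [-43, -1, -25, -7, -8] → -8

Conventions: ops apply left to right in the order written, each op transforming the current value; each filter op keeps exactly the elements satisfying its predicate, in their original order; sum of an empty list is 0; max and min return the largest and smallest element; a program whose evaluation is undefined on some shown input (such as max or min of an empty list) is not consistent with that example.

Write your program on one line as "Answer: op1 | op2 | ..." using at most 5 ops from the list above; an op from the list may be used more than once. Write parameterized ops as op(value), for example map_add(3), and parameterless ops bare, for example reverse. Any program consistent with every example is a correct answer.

filter_even | reverse | filter_lt(6) | filter_lt(-5) | sum

Check, running the answer program on each example:
  [16, 48, 27, 16, 19, 35, -2] -> [16, 48, 16, -2] -> [-2, 16, 48, 16] -> [-2] -> [] -> 0
  [50, -4, -38, -26, 22, -26] -> [50, -4, -38, -26, 22, -26] -> [-26, 22, -26, -38, -4, 50] -> [-26, -26, -38, -4] -> [-26, -26, -38] -> -90
  [-43, -1, -25, -7, -8] -> [-8] -> [-8] -> [-8] -> [-8] -> -8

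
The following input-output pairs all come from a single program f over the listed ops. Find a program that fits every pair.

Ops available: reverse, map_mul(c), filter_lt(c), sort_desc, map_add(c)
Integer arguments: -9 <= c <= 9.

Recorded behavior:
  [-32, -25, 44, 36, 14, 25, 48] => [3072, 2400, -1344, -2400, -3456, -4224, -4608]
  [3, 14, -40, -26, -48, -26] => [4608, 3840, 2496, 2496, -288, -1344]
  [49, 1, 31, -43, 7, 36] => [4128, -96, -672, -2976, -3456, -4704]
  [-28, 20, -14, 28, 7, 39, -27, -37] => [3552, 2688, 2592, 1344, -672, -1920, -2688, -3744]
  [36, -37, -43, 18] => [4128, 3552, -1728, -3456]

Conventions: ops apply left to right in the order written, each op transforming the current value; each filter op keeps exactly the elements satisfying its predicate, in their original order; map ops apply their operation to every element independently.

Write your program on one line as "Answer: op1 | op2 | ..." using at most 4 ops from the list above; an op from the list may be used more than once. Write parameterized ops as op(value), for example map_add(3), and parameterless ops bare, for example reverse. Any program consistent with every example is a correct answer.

map_mul(-4) | sort_desc | map_mul(-3) | map_mul(-8)

Check, running the answer program on each example:
  [-32, -25, 44, 36, 14, 25, 48] -> [128, 100, -176, -144, -56, -100, -192] -> [128, 100, -56, -100, -144, -176, -192] -> [-384, -300, 168, 300, 432, 528, 576] -> [3072, 2400, -1344, -2400, -3456, -4224, -4608]
  [3, 14, -40, -26, -48, -26] -> [-12, -56, 160, 104, 192, 104] -> [192, 160, 104, 104, -12, -56] -> [-576, -480, -312, -312, 36, 168] -> [4608, 3840, 2496, 2496, -288, -1344]
  [49, 1, 31, -43, 7, 36] -> [-196, -4, -124, 172, -28, -144] -> [172, -4, -28, -124, -144, -196] -> [-516, 12, 84, 372, 432, 588] -> [4128, -96, -672, -2976, -3456, -4704]
  [-28, 20, -14, 28, 7, 39, -27, -37] -> [112, -80, 56, -112, -28, -156, 108, 148] -> [148, 112, 108, 56, -28, -80, -112, -156] -> [-444, -336, -324, -168, 84, 240, 336, 468] -> [3552, 2688, 2592, 1344, -672, -1920, -2688, -3744]
  [36, -37, -43, 18] -> [-144, 148, 172, -72] -> [172, 148, -72, -144] -> [-516, -444, 216, 432] -> [4128, 3552, -1728, -3456]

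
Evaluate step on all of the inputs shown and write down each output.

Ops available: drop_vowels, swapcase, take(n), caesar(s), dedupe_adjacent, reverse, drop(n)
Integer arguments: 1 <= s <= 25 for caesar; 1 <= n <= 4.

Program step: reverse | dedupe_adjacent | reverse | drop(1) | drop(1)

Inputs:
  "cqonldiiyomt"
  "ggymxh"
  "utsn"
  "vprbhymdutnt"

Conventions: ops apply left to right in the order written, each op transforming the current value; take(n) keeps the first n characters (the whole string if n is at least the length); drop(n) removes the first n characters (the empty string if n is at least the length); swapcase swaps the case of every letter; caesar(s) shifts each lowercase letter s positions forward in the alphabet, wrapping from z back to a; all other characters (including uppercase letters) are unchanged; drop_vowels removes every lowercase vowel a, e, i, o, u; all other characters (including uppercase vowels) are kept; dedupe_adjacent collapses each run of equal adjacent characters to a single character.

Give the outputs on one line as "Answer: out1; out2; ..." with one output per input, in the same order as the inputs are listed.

"onldiyomt"; "mxh"; "sn"; "rbhymdutnt"

Execution, op by op:
  "cqonldiiyomt" -> "tmoyiidlnoqc" -> "tmoyidlnoqc" -> "cqonldiyomt" -> "qonldiyomt" -> "onldiyomt"
  "ggymxh" -> "hxmygg" -> "hxmyg" -> "gymxh" -> "ymxh" -> "mxh"
  "utsn" -> "nstu" -> "nstu" -> "utsn" -> "tsn" -> "sn"
  "vprbhymdutnt" -> "tntudmyhbrpv" -> "tntudmyhbrpv" -> "vprbhymdutnt" -> "prbhymdutnt" -> "rbhymdutnt"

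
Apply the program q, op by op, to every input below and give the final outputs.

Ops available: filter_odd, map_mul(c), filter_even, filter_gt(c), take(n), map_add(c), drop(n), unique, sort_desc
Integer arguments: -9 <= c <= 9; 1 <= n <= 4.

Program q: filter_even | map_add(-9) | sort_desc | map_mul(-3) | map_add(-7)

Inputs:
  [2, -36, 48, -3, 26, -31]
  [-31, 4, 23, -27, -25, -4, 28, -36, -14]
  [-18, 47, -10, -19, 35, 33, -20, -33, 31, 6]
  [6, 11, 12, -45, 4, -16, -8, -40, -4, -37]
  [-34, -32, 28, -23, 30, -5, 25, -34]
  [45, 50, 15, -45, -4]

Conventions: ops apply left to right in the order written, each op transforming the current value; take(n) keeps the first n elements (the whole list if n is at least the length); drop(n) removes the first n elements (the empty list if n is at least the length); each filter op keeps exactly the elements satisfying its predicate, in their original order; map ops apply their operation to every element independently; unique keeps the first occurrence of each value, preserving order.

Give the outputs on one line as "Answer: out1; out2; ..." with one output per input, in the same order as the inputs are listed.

[-124, -58, 14, 128]; [-64, 8, 32, 62, 128]; [2, 50, 74, 80]; [-16, 2, 8, 32, 44, 68, 140]; [-70, -64, 116, 122, 122]; [-130, 32]

Execution, op by op:
  [2, -36, 48, -3, 26, -31] -> [2, -36, 48, 26] -> [-7, -45, 39, 17] -> [39, 17, -7, -45] -> [-117, -51, 21, 135] -> [-124, -58, 14, 128]
  [-31, 4, 23, -27, -25, -4, 28, -36, -14] -> [4, -4, 28, -36, -14] -> [-5, -13, 19, -45, -23] -> [19, -5, -13, -23, -45] -> [-57, 15, 39, 69, 135] -> [-64, 8, 32, 62, 128]
  [-18, 47, -10, -19, 35, 33, -20, -33, 31, 6] -> [-18, -10, -20, 6] -> [-27, -19, -29, -3] -> [-3, -19, -27, -29] -> [9, 57, 81, 87] -> [2, 50, 74, 80]
  [6, 11, 12, -45, 4, -16, -8, -40, -4, -37] -> [6, 12, 4, -16, -8, -40, -4] -> [-3, 3, -5, -25, -17, -49, -13] -> [3, -3, -5, -13, -17, -25, -49] -> [-9, 9, 15, 39, 51, 75, 147] -> [-16, 2, 8, 32, 44, 68, 140]
  [-34, -32, 28, -23, 30, -5, 25, -34] -> [-34, -32, 28, 30, -34] -> [-43, -41, 19, 21, -43] -> [21, 19, -41, -43, -43] -> [-63, -57, 123, 129, 129] -> [-70, -64, 116, 122, 122]
  [45, 50, 15, -45, -4] -> [50, -4] -> [41, -13] -> [41, -13] -> [-123, 39] -> [-130, 32]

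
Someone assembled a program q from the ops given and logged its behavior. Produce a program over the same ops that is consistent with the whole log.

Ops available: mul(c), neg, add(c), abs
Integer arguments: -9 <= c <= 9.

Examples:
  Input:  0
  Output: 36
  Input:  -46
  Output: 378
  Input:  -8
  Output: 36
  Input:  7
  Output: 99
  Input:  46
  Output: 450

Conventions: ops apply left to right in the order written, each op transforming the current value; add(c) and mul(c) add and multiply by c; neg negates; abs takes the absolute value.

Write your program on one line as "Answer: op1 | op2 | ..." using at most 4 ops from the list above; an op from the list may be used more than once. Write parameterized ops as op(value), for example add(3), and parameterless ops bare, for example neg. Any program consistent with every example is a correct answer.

add(4) | mul(9) | abs

Check, running the answer program on each example:
  0 -> 4 -> 36 -> 36
  -46 -> -42 -> -378 -> 378
  -8 -> -4 -> -36 -> 36
  7 -> 11 -> 99 -> 99
  46 -> 50 -> 450 -> 450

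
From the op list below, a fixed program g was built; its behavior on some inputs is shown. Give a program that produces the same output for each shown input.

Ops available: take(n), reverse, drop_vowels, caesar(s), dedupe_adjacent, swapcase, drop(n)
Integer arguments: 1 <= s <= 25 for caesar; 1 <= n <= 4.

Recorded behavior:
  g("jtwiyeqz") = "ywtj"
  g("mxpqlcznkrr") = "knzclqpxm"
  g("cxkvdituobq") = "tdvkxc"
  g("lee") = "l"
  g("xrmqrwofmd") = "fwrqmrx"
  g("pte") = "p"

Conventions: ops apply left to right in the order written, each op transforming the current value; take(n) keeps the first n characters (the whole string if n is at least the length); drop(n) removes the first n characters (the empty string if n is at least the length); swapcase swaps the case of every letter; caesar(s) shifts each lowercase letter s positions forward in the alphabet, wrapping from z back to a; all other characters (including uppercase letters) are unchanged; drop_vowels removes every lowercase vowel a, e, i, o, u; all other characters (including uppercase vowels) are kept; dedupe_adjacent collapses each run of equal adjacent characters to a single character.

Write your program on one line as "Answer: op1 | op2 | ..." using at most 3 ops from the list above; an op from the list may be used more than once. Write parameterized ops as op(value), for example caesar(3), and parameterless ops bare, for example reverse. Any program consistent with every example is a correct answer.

reverse | drop(2) | drop_vowels

Check, running the answer program on each example:
  "jtwiyeqz" -> "zqeyiwtj" -> "eyiwtj" -> "ywtj"
  "mxpqlcznkrr" -> "rrknzclqpxm" -> "knzclqpxm" -> "knzclqpxm"
  "cxkvdituobq" -> "qboutidvkxc" -> "outidvkxc" -> "tdvkxc"
  "lee" -> "eel" -> "l" -> "l"
  "xrmqrwofmd" -> "dmfowrqmrx" -> "fowrqmrx" -> "fwrqmrx"
  "pte" -> "etp" -> "p" -> "p"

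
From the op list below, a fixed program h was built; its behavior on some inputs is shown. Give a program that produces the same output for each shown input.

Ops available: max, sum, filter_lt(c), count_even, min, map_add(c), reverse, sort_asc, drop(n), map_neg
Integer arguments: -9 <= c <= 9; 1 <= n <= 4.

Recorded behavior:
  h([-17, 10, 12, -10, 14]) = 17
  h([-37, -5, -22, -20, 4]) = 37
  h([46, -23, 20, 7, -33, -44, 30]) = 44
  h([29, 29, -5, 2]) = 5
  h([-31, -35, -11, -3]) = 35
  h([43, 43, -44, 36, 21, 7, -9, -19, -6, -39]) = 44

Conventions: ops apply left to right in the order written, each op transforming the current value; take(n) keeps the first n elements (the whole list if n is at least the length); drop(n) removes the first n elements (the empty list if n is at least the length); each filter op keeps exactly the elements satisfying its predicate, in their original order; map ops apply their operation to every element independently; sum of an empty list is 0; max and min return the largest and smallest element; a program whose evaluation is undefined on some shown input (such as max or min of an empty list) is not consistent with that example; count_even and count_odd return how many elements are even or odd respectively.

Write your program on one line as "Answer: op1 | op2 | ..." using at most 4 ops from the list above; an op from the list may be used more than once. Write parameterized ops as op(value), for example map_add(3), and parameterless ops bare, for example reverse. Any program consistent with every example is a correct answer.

map_neg | sort_asc | max

Check, running the answer program on each example:
  [-17, 10, 12, -10, 14] -> [17, -10, -12, 10, -14] -> [-14, -12, -10, 10, 17] -> 17
  [-37, -5, -22, -20, 4] -> [37, 5, 22, 20, -4] -> [-4, 5, 20, 22, 37] -> 37
  [46, -23, 20, 7, -33, -44, 30] -> [-46, 23, -20, -7, 33, 44, -30] -> [-46, -30, -20, -7, 23, 33, 44] -> 44
  [29, 29, -5, 2] -> [-29, -29, 5, -2] -> [-29, -29, -2, 5] -> 5
  [-31, -35, -11, -3] -> [31, 35, 11, 3] -> [3, 11, 31, 35] -> 35
  [43, 43, -44, 36, 21, 7, -9, -19, -6, -39] -> [-43, -43, 44, -36, -21, -7, 9, 19, 6, 39] -> [-43, -43, -36, -21, -7, 6, 9, 19, 39, 44] -> 44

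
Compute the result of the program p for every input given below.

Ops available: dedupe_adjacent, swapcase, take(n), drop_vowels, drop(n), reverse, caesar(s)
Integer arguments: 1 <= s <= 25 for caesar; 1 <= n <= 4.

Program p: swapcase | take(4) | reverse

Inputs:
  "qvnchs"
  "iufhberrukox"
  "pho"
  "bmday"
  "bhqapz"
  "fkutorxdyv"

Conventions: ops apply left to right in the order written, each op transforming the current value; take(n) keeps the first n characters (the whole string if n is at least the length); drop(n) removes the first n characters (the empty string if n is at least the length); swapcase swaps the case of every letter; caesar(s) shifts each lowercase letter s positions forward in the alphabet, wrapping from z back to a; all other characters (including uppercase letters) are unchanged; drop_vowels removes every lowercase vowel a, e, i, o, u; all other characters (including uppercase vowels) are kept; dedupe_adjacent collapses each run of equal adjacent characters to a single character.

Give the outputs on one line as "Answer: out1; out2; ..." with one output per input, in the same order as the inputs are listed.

Execution, op by op:
  "qvnchs" -> "QVNCHS" -> "QVNC" -> "CNVQ"
  "iufhberrukox" -> "IUFHBERRUKOX" -> "IUFH" -> "HFUI"
  "pho" -> "PHO" -> "PHO" -> "OHP"
  "bmday" -> "BMDAY" -> "BMDA" -> "ADMB"
  "bhqapz" -> "BHQAPZ" -> "BHQA" -> "AQHB"
  "fkutorxdyv" -> "FKUTORXDYV" -> "FKUT" -> "TUKF"

"CNVQ"; "HFUI"; "OHP"; "ADMB"; "AQHB"; "TUKF"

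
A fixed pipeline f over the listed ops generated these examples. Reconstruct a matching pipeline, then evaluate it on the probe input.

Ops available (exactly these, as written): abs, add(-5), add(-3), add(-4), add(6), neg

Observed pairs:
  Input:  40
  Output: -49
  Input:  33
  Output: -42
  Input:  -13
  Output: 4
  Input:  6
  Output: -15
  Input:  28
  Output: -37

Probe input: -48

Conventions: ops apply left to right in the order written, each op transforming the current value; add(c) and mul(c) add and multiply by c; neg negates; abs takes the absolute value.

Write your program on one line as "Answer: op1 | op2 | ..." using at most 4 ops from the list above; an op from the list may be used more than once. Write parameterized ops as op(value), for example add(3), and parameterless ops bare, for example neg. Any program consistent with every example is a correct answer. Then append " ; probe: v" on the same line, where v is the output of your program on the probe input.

add(6) | neg | add(-3) ; probe: 39

Check, running the answer program on each example:
  40 -> 46 -> -46 -> -49
  33 -> 39 -> -39 -> -42
  -13 -> -7 -> 7 -> 4
  6 -> 12 -> -12 -> -15
  28 -> 34 -> -34 -> -37
  probe: -48 -> -42 -> 42 -> 39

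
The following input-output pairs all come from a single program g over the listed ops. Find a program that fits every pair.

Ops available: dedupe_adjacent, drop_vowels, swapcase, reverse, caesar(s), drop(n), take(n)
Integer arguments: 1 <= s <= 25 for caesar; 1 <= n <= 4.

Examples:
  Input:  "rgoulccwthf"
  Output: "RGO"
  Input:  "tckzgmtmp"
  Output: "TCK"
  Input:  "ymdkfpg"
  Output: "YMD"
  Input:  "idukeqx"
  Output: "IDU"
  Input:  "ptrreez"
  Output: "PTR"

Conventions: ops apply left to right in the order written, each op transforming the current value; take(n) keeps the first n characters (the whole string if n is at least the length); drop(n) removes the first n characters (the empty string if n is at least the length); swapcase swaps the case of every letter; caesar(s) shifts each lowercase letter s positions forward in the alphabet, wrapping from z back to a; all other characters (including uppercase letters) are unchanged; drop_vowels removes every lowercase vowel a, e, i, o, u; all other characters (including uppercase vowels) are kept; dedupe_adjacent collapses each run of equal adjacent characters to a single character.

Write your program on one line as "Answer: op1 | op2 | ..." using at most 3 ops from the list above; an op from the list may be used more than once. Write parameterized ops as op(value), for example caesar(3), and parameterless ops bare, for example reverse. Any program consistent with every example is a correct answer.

dedupe_adjacent | swapcase | take(3)

Check, running the answer program on each example:
  "rgoulccwthf" -> "rgoulcwthf" -> "RGOULCWTHF" -> "RGO"
  "tckzgmtmp" -> "tckzgmtmp" -> "TCKZGMTMP" -> "TCK"
  "ymdkfpg" -> "ymdkfpg" -> "YMDKFPG" -> "YMD"
  "idukeqx" -> "idukeqx" -> "IDUKEQX" -> "IDU"
  "ptrreez" -> "ptrez" -> "PTREZ" -> "PTR"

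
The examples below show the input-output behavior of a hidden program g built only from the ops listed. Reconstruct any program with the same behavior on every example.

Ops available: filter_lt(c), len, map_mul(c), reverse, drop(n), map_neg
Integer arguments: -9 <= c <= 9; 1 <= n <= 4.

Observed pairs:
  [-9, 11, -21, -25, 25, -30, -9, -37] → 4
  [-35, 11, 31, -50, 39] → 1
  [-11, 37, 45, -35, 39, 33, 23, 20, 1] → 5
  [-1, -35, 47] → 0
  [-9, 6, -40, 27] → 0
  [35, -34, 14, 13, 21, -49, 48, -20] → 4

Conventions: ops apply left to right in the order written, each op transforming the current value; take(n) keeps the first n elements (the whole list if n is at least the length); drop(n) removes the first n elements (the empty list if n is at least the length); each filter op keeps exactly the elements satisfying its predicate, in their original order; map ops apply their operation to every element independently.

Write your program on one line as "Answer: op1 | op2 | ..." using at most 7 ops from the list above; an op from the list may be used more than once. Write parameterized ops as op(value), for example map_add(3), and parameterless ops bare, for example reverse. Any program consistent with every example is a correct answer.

map_mul(3) | map_neg | drop(1) | drop(1) | drop(2) | len

Check, running the answer program on each example:
  [-9, 11, -21, -25, 25, -30, -9, -37] -> [-27, 33, -63, -75, 75, -90, -27, -111] -> [27, -33, 63, 75, -75, 90, 27, 111] -> [-33, 63, 75, -75, 90, 27, 111] -> [63, 75, -75, 90, 27, 111] -> [-75, 90, 27, 111] -> 4
  [-35, 11, 31, -50, 39] -> [-105, 33, 93, -150, 117] -> [105, -33, -93, 150, -117] -> [-33, -93, 150, -117] -> [-93, 150, -117] -> [-117] -> 1
  [-11, 37, 45, -35, 39, 33, 23, 20, 1] -> [-33, 111, 135, -105, 117, 99, 69, 60, 3] -> [33, -111, -135, 105, -117, -99, -69, -60, -3] -> [-111, -135, 105, -117, -99, -69, -60, -3] -> [-135, 105, -117, -99, -69, -60, -3] -> [-117, -99, -69, -60, -3] -> 5
  [-1, -35, 47] -> [-3, -105, 141] -> [3, 105, -141] -> [105, -141] -> [-141] -> [] -> 0
  [-9, 6, -40, 27] -> [-27, 18, -120, 81] -> [27, -18, 120, -81] -> [-18, 120, -81] -> [120, -81] -> [] -> 0
  [35, -34, 14, 13, 21, -49, 48, -20] -> [105, -102, 42, 39, 63, -147, 144, -60] -> [-105, 102, -42, -39, -63, 147, -144, 60] -> [102, -42, -39, -63, 147, -144, 60] -> [-42, -39, -63, 147, -144, 60] -> [-63, 147, -144, 60] -> 4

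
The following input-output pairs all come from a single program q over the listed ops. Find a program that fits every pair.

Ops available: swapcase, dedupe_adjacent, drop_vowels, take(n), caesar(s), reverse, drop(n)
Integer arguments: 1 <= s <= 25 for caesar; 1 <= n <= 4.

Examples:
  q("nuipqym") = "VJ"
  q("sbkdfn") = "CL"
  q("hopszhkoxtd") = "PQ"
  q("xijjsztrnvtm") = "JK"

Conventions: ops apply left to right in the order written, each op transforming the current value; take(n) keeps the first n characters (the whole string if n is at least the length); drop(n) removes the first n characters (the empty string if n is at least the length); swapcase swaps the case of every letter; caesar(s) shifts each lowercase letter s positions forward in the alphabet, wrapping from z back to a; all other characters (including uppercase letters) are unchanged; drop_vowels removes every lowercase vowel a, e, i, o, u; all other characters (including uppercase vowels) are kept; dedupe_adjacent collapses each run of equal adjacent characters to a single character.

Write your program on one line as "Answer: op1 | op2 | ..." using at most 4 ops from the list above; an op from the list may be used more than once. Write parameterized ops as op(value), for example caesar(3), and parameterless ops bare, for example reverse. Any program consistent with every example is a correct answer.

caesar(1) | take(3) | swapcase | drop(1)

Check, running the answer program on each example:
  "nuipqym" -> "ovjqrzn" -> "ovj" -> "OVJ" -> "VJ"
  "sbkdfn" -> "tclego" -> "tcl" -> "TCL" -> "CL"
  "hopszhkoxtd" -> "ipqtailpyue" -> "ipq" -> "IPQ" -> "PQ"
  "xijjsztrnvtm" -> "yjkktausowun" -> "yjk" -> "YJK" -> "JK"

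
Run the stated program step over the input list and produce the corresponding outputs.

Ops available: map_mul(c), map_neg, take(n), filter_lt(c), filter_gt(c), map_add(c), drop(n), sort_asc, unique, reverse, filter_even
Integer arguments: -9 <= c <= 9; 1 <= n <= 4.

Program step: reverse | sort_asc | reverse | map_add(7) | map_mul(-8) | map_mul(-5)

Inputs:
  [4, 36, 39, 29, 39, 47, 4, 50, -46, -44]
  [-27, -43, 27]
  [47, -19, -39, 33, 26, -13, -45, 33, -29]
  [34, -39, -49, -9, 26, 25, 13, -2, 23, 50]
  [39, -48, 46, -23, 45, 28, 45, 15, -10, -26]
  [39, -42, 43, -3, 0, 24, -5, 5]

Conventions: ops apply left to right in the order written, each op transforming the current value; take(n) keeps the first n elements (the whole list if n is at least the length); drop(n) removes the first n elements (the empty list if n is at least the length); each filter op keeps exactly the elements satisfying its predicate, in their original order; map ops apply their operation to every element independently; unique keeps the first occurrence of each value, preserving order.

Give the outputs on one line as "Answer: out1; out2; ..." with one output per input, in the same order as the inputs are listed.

Execution, op by op:
  [4, 36, 39, 29, 39, 47, 4, 50, -46, -44] -> [-44, -46, 50, 4, 47, 39, 29, 39, 36, 4] -> [-46, -44, 4, 4, 29, 36, 39, 39, 47, 50] -> [50, 47, 39, 39, 36, 29, 4, 4, -44, -46] -> [57, 54, 46, 46, 43, 36, 11, 11, -37, -39] -> [-456, -432, -368, -368, -344, -288, -88, -88, 296, 312] -> [2280, 2160, 1840, 1840, 1720, 1440, 440, 440, -1480, -1560]
  [-27, -43, 27] -> [27, -43, -27] -> [-43, -27, 27] -> [27, -27, -43] -> [34, -20, -36] -> [-272, 160, 288] -> [1360, -800, -1440]
  [47, -19, -39, 33, 26, -13, -45, 33, -29] -> [-29, 33, -45, -13, 26, 33, -39, -19, 47] -> [-45, -39, -29, -19, -13, 26, 33, 33, 47] -> [47, 33, 33, 26, -13, -19, -29, -39, -45] -> [54, 40, 40, 33, -6, -12, -22, -32, -38] -> [-432, -320, -320, -264, 48, 96, 176, 256, 304] -> [2160, 1600, 1600, 1320, -240, -480, -880, -1280, -1520]
  [34, -39, -49, -9, 26, 25, 13, -2, 23, 50] -> [50, 23, -2, 13, 25, 26, -9, -49, -39, 34] -> [-49, -39, -9, -2, 13, 23, 25, 26, 34, 50] -> [50, 34, 26, 25, 23, 13, -2, -9, -39, -49] -> [57, 41, 33, 32, 30, 20, 5, -2, -32, -42] -> [-456, -328, -264, -256, -240, -160, -40, 16, 256, 336] -> [2280, 1640, 1320, 1280, 1200, 800, 200, -80, -1280, -1680]
  [39, -48, 46, -23, 45, 28, 45, 15, -10, -26] -> [-26, -10, 15, 45, 28, 45, -23, 46, -48, 39] -> [-48, -26, -23, -10, 15, 28, 39, 45, 45, 46] -> [46, 45, 45, 39, 28, 15, -10, -23, -26, -48] -> [53, 52, 52, 46, 35, 22, -3, -16, -19, -41] -> [-424, -416, -416, -368, -280, -176, 24, 128, 152, 328] -> [2120, 2080, 2080, 1840, 1400, 880, -120, -640, -760, -1640]
  [39, -42, 43, -3, 0, 24, -5, 5] -> [5, -5, 24, 0, -3, 43, -42, 39] -> [-42, -5, -3, 0, 5, 24, 39, 43] -> [43, 39, 24, 5, 0, -3, -5, -42] -> [50, 46, 31, 12, 7, 4, 2, -35] -> [-400, -368, -248, -96, -56, -32, -16, 280] -> [2000, 1840, 1240, 480, 280, 160, 80, -1400]

[2280, 2160, 1840, 1840, 1720, 1440, 440, 440, -1480, -1560]; [1360, -800, -1440]; [2160, 1600, 1600, 1320, -240, -480, -880, -1280, -1520]; [2280, 1640, 1320, 1280, 1200, 800, 200, -80, -1280, -1680]; [2120, 2080, 2080, 1840, 1400, 880, -120, -640, -760, -1640]; [2000, 1840, 1240, 480, 280, 160, 80, -1400]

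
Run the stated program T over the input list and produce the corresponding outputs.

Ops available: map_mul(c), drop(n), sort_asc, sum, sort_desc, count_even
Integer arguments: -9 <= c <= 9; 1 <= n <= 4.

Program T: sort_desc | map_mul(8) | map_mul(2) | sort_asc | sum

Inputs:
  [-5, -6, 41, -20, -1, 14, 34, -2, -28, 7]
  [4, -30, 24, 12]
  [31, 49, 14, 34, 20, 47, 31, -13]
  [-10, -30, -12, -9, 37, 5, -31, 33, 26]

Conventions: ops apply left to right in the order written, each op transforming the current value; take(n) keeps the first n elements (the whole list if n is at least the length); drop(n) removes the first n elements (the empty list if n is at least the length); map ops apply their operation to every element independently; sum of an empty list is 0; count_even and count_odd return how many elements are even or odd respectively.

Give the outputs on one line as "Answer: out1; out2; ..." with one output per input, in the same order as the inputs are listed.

544; 160; 3408; 144

Execution, op by op:
  [-5, -6, 41, -20, -1, 14, 34, -2, -28, 7] -> [41, 34, 14, 7, -1, -2, -5, -6, -20, -28] -> [328, 272, 112, 56, -8, -16, -40, -48, -160, -224] -> [656, 544, 224, 112, -16, -32, -80, -96, -320, -448] -> [-448, -320, -96, -80, -32, -16, 112, 224, 544, 656] -> 544
  [4, -30, 24, 12] -> [24, 12, 4, -30] -> [192, 96, 32, -240] -> [384, 192, 64, -480] -> [-480, 64, 192, 384] -> 160
  [31, 49, 14, 34, 20, 47, 31, -13] -> [49, 47, 34, 31, 31, 20, 14, -13] -> [392, 376, 272, 248, 248, 160, 112, -104] -> [784, 752, 544, 496, 496, 320, 224, -208] -> [-208, 224, 320, 496, 496, 544, 752, 784] -> 3408
  [-10, -30, -12, -9, 37, 5, -31, 33, 26] -> [37, 33, 26, 5, -9, -10, -12, -30, -31] -> [296, 264, 208, 40, -72, -80, -96, -240, -248] -> [592, 528, 416, 80, -144, -160, -192, -480, -496] -> [-496, -480, -192, -160, -144, 80, 416, 528, 592] -> 144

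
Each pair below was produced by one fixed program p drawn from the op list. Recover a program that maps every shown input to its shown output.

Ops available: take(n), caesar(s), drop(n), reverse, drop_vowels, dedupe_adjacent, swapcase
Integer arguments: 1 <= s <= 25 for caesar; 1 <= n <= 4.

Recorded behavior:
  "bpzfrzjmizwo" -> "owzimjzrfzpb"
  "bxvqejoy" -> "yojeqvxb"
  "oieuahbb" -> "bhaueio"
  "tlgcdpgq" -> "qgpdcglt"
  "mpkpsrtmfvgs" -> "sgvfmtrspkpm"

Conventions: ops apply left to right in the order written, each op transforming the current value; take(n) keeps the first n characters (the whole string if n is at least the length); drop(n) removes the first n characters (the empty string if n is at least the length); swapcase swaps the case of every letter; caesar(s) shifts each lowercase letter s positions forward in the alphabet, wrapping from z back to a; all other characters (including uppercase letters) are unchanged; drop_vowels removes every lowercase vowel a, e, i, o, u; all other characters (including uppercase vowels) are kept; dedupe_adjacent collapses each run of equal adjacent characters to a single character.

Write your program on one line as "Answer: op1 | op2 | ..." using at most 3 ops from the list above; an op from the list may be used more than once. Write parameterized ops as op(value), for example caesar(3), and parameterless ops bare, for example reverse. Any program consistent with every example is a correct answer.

reverse | dedupe_adjacent

Check, running the answer program on each example:
  "bpzfrzjmizwo" -> "owzimjzrfzpb" -> "owzimjzrfzpb"
  "bxvqejoy" -> "yojeqvxb" -> "yojeqvxb"
  "oieuahbb" -> "bbhaueio" -> "bhaueio"
  "tlgcdpgq" -> "qgpdcglt" -> "qgpdcglt"
  "mpkpsrtmfvgs" -> "sgvfmtrspkpm" -> "sgvfmtrspkpm"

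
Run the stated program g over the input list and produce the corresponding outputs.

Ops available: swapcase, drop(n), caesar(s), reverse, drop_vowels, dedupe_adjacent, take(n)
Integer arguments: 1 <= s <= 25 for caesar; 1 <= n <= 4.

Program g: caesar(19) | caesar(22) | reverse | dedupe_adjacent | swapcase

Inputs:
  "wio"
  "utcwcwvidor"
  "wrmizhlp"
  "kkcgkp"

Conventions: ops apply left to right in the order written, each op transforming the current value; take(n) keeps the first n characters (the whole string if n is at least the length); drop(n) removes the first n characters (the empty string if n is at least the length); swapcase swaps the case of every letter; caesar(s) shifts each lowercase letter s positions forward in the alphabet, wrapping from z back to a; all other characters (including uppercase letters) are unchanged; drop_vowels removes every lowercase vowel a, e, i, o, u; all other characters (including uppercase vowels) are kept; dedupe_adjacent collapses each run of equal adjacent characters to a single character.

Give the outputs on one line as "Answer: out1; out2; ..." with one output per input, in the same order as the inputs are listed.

"DXL"; "GDSXKLRLRIJ"; "EAWOXBGL"; "EZVRZ"

Execution, op by op:
  "wio" -> "pbh" -> "lxd" -> "dxl" -> "dxl" -> "DXL"
  "utcwcwvidor" -> "nmvpvpobwhk" -> "jirlrlkxsdg" -> "gdsxklrlrij" -> "gdsxklrlrij" -> "GDSXKLRLRIJ"
  "wrmizhlp" -> "pkfbsaei" -> "lgbxowae" -> "eawoxbgl" -> "eawoxbgl" -> "EAWOXBGL"
  "kkcgkp" -> "ddvzdi" -> "zzrvze" -> "ezvrzz" -> "ezvrz" -> "EZVRZ"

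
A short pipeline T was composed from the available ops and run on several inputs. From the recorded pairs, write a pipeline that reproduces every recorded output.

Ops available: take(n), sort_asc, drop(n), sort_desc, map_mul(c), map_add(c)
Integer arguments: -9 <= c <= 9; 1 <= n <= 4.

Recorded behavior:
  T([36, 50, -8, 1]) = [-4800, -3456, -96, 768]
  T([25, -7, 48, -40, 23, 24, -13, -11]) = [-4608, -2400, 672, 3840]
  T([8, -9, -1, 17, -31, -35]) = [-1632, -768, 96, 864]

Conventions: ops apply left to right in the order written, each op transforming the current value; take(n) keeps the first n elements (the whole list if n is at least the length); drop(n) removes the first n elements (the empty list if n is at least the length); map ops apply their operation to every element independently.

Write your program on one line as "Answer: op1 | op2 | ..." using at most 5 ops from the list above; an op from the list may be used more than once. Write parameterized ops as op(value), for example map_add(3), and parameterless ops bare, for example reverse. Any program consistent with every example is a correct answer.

map_mul(2) | map_mul(8) | take(4) | sort_desc | map_mul(-6)

Check, running the answer program on each example:
  [36, 50, -8, 1] -> [72, 100, -16, 2] -> [576, 800, -128, 16] -> [576, 800, -128, 16] -> [800, 576, 16, -128] -> [-4800, -3456, -96, 768]
  [25, -7, 48, -40, 23, 24, -13, -11] -> [50, -14, 96, -80, 46, 48, -26, -22] -> [400, -112, 768, -640, 368, 384, -208, -176] -> [400, -112, 768, -640] -> [768, 400, -112, -640] -> [-4608, -2400, 672, 3840]
  [8, -9, -1, 17, -31, -35] -> [16, -18, -2, 34, -62, -70] -> [128, -144, -16, 272, -496, -560] -> [128, -144, -16, 272] -> [272, 128, -16, -144] -> [-1632, -768, 96, 864]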